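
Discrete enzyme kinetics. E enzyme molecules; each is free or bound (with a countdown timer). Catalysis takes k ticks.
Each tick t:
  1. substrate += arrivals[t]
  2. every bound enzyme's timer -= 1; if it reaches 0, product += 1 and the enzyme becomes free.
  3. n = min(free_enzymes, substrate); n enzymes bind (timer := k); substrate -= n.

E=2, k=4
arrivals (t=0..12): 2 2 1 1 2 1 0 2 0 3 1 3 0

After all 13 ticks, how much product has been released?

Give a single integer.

Answer: 6

Derivation:
t=0: arr=2 -> substrate=0 bound=2 product=0
t=1: arr=2 -> substrate=2 bound=2 product=0
t=2: arr=1 -> substrate=3 bound=2 product=0
t=3: arr=1 -> substrate=4 bound=2 product=0
t=4: arr=2 -> substrate=4 bound=2 product=2
t=5: arr=1 -> substrate=5 bound=2 product=2
t=6: arr=0 -> substrate=5 bound=2 product=2
t=7: arr=2 -> substrate=7 bound=2 product=2
t=8: arr=0 -> substrate=5 bound=2 product=4
t=9: arr=3 -> substrate=8 bound=2 product=4
t=10: arr=1 -> substrate=9 bound=2 product=4
t=11: arr=3 -> substrate=12 bound=2 product=4
t=12: arr=0 -> substrate=10 bound=2 product=6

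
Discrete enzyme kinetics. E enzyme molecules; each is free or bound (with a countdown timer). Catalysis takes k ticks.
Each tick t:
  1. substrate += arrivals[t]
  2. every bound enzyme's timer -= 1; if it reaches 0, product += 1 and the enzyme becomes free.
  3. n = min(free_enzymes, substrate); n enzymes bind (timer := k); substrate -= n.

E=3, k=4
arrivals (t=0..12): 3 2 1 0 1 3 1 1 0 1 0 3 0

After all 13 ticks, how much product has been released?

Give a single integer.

Answer: 9

Derivation:
t=0: arr=3 -> substrate=0 bound=3 product=0
t=1: arr=2 -> substrate=2 bound=3 product=0
t=2: arr=1 -> substrate=3 bound=3 product=0
t=3: arr=0 -> substrate=3 bound=3 product=0
t=4: arr=1 -> substrate=1 bound=3 product=3
t=5: arr=3 -> substrate=4 bound=3 product=3
t=6: arr=1 -> substrate=5 bound=3 product=3
t=7: arr=1 -> substrate=6 bound=3 product=3
t=8: arr=0 -> substrate=3 bound=3 product=6
t=9: arr=1 -> substrate=4 bound=3 product=6
t=10: arr=0 -> substrate=4 bound=3 product=6
t=11: arr=3 -> substrate=7 bound=3 product=6
t=12: arr=0 -> substrate=4 bound=3 product=9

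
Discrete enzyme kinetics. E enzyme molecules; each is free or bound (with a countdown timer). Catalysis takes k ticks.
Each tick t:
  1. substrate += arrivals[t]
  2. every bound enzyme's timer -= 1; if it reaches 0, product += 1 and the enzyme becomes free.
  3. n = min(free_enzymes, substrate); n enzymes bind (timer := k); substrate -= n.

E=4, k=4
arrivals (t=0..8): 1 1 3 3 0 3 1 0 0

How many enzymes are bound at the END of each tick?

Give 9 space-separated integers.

Answer: 1 2 4 4 4 4 4 4 4

Derivation:
t=0: arr=1 -> substrate=0 bound=1 product=0
t=1: arr=1 -> substrate=0 bound=2 product=0
t=2: arr=3 -> substrate=1 bound=4 product=0
t=3: arr=3 -> substrate=4 bound=4 product=0
t=4: arr=0 -> substrate=3 bound=4 product=1
t=5: arr=3 -> substrate=5 bound=4 product=2
t=6: arr=1 -> substrate=4 bound=4 product=4
t=7: arr=0 -> substrate=4 bound=4 product=4
t=8: arr=0 -> substrate=3 bound=4 product=5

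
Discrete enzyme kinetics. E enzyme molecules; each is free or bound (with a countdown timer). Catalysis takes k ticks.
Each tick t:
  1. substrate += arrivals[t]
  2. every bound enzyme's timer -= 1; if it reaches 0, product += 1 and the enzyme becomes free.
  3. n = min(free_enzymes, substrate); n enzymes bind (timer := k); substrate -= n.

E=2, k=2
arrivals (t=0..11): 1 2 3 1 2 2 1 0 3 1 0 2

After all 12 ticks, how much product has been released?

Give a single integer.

Answer: 10

Derivation:
t=0: arr=1 -> substrate=0 bound=1 product=0
t=1: arr=2 -> substrate=1 bound=2 product=0
t=2: arr=3 -> substrate=3 bound=2 product=1
t=3: arr=1 -> substrate=3 bound=2 product=2
t=4: arr=2 -> substrate=4 bound=2 product=3
t=5: arr=2 -> substrate=5 bound=2 product=4
t=6: arr=1 -> substrate=5 bound=2 product=5
t=7: arr=0 -> substrate=4 bound=2 product=6
t=8: arr=3 -> substrate=6 bound=2 product=7
t=9: arr=1 -> substrate=6 bound=2 product=8
t=10: arr=0 -> substrate=5 bound=2 product=9
t=11: arr=2 -> substrate=6 bound=2 product=10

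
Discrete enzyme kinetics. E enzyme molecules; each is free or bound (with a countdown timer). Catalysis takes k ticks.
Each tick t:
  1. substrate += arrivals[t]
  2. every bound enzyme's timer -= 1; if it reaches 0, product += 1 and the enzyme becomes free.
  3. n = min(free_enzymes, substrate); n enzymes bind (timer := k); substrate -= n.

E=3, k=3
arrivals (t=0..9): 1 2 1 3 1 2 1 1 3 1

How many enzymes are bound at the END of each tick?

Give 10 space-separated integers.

Answer: 1 3 3 3 3 3 3 3 3 3

Derivation:
t=0: arr=1 -> substrate=0 bound=1 product=0
t=1: arr=2 -> substrate=0 bound=3 product=0
t=2: arr=1 -> substrate=1 bound=3 product=0
t=3: arr=3 -> substrate=3 bound=3 product=1
t=4: arr=1 -> substrate=2 bound=3 product=3
t=5: arr=2 -> substrate=4 bound=3 product=3
t=6: arr=1 -> substrate=4 bound=3 product=4
t=7: arr=1 -> substrate=3 bound=3 product=6
t=8: arr=3 -> substrate=6 bound=3 product=6
t=9: arr=1 -> substrate=6 bound=3 product=7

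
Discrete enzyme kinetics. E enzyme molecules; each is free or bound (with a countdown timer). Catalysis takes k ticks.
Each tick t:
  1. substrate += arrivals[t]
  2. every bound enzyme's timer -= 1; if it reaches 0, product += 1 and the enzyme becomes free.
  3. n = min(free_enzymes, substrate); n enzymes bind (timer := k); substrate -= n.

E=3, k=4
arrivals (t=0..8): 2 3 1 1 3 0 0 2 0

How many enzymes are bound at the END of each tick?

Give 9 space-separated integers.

Answer: 2 3 3 3 3 3 3 3 3

Derivation:
t=0: arr=2 -> substrate=0 bound=2 product=0
t=1: arr=3 -> substrate=2 bound=3 product=0
t=2: arr=1 -> substrate=3 bound=3 product=0
t=3: arr=1 -> substrate=4 bound=3 product=0
t=4: arr=3 -> substrate=5 bound=3 product=2
t=5: arr=0 -> substrate=4 bound=3 product=3
t=6: arr=0 -> substrate=4 bound=3 product=3
t=7: arr=2 -> substrate=6 bound=3 product=3
t=8: arr=0 -> substrate=4 bound=3 product=5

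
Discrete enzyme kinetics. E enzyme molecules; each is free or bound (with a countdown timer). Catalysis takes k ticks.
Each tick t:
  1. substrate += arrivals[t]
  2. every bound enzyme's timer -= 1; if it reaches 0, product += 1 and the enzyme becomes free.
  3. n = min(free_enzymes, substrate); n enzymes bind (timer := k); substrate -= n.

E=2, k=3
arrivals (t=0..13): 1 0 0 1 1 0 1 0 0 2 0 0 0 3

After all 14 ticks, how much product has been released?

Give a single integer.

Answer: 6

Derivation:
t=0: arr=1 -> substrate=0 bound=1 product=0
t=1: arr=0 -> substrate=0 bound=1 product=0
t=2: arr=0 -> substrate=0 bound=1 product=0
t=3: arr=1 -> substrate=0 bound=1 product=1
t=4: arr=1 -> substrate=0 bound=2 product=1
t=5: arr=0 -> substrate=0 bound=2 product=1
t=6: arr=1 -> substrate=0 bound=2 product=2
t=7: arr=0 -> substrate=0 bound=1 product=3
t=8: arr=0 -> substrate=0 bound=1 product=3
t=9: arr=2 -> substrate=0 bound=2 product=4
t=10: arr=0 -> substrate=0 bound=2 product=4
t=11: arr=0 -> substrate=0 bound=2 product=4
t=12: arr=0 -> substrate=0 bound=0 product=6
t=13: arr=3 -> substrate=1 bound=2 product=6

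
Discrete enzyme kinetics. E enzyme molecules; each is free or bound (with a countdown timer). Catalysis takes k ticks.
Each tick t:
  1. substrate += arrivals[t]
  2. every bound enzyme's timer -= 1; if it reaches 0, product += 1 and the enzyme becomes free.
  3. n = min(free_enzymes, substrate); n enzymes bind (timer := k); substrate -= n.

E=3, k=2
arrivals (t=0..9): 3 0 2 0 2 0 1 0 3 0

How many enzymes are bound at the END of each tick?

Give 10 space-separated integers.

Answer: 3 3 2 2 2 2 1 1 3 3

Derivation:
t=0: arr=3 -> substrate=0 bound=3 product=0
t=1: arr=0 -> substrate=0 bound=3 product=0
t=2: arr=2 -> substrate=0 bound=2 product=3
t=3: arr=0 -> substrate=0 bound=2 product=3
t=4: arr=2 -> substrate=0 bound=2 product=5
t=5: arr=0 -> substrate=0 bound=2 product=5
t=6: arr=1 -> substrate=0 bound=1 product=7
t=7: arr=0 -> substrate=0 bound=1 product=7
t=8: arr=3 -> substrate=0 bound=3 product=8
t=9: arr=0 -> substrate=0 bound=3 product=8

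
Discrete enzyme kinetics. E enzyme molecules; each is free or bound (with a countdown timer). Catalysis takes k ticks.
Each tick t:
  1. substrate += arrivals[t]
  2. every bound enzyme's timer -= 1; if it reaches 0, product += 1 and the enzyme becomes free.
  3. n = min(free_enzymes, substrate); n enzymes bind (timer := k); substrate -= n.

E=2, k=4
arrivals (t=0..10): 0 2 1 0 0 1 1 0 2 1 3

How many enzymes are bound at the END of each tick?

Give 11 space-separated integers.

Answer: 0 2 2 2 2 2 2 2 2 2 2

Derivation:
t=0: arr=0 -> substrate=0 bound=0 product=0
t=1: arr=2 -> substrate=0 bound=2 product=0
t=2: arr=1 -> substrate=1 bound=2 product=0
t=3: arr=0 -> substrate=1 bound=2 product=0
t=4: arr=0 -> substrate=1 bound=2 product=0
t=5: arr=1 -> substrate=0 bound=2 product=2
t=6: arr=1 -> substrate=1 bound=2 product=2
t=7: arr=0 -> substrate=1 bound=2 product=2
t=8: arr=2 -> substrate=3 bound=2 product=2
t=9: arr=1 -> substrate=2 bound=2 product=4
t=10: arr=3 -> substrate=5 bound=2 product=4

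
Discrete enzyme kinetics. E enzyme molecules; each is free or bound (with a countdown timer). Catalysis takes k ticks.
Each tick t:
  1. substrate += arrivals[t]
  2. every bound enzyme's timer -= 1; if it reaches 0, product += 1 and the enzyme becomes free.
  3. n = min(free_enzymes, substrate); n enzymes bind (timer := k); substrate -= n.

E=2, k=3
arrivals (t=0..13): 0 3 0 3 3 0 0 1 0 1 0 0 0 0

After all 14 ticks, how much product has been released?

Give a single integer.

t=0: arr=0 -> substrate=0 bound=0 product=0
t=1: arr=3 -> substrate=1 bound=2 product=0
t=2: arr=0 -> substrate=1 bound=2 product=0
t=3: arr=3 -> substrate=4 bound=2 product=0
t=4: arr=3 -> substrate=5 bound=2 product=2
t=5: arr=0 -> substrate=5 bound=2 product=2
t=6: arr=0 -> substrate=5 bound=2 product=2
t=7: arr=1 -> substrate=4 bound=2 product=4
t=8: arr=0 -> substrate=4 bound=2 product=4
t=9: arr=1 -> substrate=5 bound=2 product=4
t=10: arr=0 -> substrate=3 bound=2 product=6
t=11: arr=0 -> substrate=3 bound=2 product=6
t=12: arr=0 -> substrate=3 bound=2 product=6
t=13: arr=0 -> substrate=1 bound=2 product=8

Answer: 8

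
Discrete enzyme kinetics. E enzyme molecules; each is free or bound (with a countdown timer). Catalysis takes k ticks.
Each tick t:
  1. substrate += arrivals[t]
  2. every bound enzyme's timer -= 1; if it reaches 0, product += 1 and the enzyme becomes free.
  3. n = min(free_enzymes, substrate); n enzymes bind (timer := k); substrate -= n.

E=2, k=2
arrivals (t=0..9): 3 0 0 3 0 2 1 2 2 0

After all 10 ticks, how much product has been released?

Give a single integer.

t=0: arr=3 -> substrate=1 bound=2 product=0
t=1: arr=0 -> substrate=1 bound=2 product=0
t=2: arr=0 -> substrate=0 bound=1 product=2
t=3: arr=3 -> substrate=2 bound=2 product=2
t=4: arr=0 -> substrate=1 bound=2 product=3
t=5: arr=2 -> substrate=2 bound=2 product=4
t=6: arr=1 -> substrate=2 bound=2 product=5
t=7: arr=2 -> substrate=3 bound=2 product=6
t=8: arr=2 -> substrate=4 bound=2 product=7
t=9: arr=0 -> substrate=3 bound=2 product=8

Answer: 8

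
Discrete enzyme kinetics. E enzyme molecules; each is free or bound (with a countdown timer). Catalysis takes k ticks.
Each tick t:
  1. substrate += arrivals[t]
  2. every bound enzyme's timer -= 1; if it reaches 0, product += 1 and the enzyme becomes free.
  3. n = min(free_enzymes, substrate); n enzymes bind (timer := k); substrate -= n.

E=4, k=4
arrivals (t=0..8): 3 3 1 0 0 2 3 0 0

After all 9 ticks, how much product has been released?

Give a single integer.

t=0: arr=3 -> substrate=0 bound=3 product=0
t=1: arr=3 -> substrate=2 bound=4 product=0
t=2: arr=1 -> substrate=3 bound=4 product=0
t=3: arr=0 -> substrate=3 bound=4 product=0
t=4: arr=0 -> substrate=0 bound=4 product=3
t=5: arr=2 -> substrate=1 bound=4 product=4
t=6: arr=3 -> substrate=4 bound=4 product=4
t=7: arr=0 -> substrate=4 bound=4 product=4
t=8: arr=0 -> substrate=1 bound=4 product=7

Answer: 7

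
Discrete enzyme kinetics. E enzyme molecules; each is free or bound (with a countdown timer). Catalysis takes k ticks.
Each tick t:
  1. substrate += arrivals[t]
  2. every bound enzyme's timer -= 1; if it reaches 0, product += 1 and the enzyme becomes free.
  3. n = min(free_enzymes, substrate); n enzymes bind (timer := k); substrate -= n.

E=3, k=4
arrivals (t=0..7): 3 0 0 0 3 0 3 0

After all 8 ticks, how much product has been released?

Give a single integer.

t=0: arr=3 -> substrate=0 bound=3 product=0
t=1: arr=0 -> substrate=0 bound=3 product=0
t=2: arr=0 -> substrate=0 bound=3 product=0
t=3: arr=0 -> substrate=0 bound=3 product=0
t=4: arr=3 -> substrate=0 bound=3 product=3
t=5: arr=0 -> substrate=0 bound=3 product=3
t=6: arr=3 -> substrate=3 bound=3 product=3
t=7: arr=0 -> substrate=3 bound=3 product=3

Answer: 3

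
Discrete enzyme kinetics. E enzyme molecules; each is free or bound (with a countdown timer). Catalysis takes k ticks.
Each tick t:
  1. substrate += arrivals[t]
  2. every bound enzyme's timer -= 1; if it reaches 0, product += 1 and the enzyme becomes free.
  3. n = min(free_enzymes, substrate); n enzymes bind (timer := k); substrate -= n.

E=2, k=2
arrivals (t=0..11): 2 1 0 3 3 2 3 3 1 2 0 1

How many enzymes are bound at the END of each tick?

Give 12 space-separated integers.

t=0: arr=2 -> substrate=0 bound=2 product=0
t=1: arr=1 -> substrate=1 bound=2 product=0
t=2: arr=0 -> substrate=0 bound=1 product=2
t=3: arr=3 -> substrate=2 bound=2 product=2
t=4: arr=3 -> substrate=4 bound=2 product=3
t=5: arr=2 -> substrate=5 bound=2 product=4
t=6: arr=3 -> substrate=7 bound=2 product=5
t=7: arr=3 -> substrate=9 bound=2 product=6
t=8: arr=1 -> substrate=9 bound=2 product=7
t=9: arr=2 -> substrate=10 bound=2 product=8
t=10: arr=0 -> substrate=9 bound=2 product=9
t=11: arr=1 -> substrate=9 bound=2 product=10

Answer: 2 2 1 2 2 2 2 2 2 2 2 2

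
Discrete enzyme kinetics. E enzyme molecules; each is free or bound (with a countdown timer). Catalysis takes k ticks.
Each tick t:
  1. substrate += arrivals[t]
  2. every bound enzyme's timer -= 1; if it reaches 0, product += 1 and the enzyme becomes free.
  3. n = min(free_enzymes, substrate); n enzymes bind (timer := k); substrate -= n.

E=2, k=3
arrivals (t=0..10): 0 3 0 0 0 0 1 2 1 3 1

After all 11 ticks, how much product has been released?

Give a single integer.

t=0: arr=0 -> substrate=0 bound=0 product=0
t=1: arr=3 -> substrate=1 bound=2 product=0
t=2: arr=0 -> substrate=1 bound=2 product=0
t=3: arr=0 -> substrate=1 bound=2 product=0
t=4: arr=0 -> substrate=0 bound=1 product=2
t=5: arr=0 -> substrate=0 bound=1 product=2
t=6: arr=1 -> substrate=0 bound=2 product=2
t=7: arr=2 -> substrate=1 bound=2 product=3
t=8: arr=1 -> substrate=2 bound=2 product=3
t=9: arr=3 -> substrate=4 bound=2 product=4
t=10: arr=1 -> substrate=4 bound=2 product=5

Answer: 5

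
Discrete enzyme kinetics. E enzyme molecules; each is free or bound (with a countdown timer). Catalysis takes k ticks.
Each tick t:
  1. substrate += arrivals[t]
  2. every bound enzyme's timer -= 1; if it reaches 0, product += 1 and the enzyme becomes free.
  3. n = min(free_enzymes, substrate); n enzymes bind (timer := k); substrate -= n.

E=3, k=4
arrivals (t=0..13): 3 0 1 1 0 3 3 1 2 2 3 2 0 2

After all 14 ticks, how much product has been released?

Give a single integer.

Answer: 9

Derivation:
t=0: arr=3 -> substrate=0 bound=3 product=0
t=1: arr=0 -> substrate=0 bound=3 product=0
t=2: arr=1 -> substrate=1 bound=3 product=0
t=3: arr=1 -> substrate=2 bound=3 product=0
t=4: arr=0 -> substrate=0 bound=2 product=3
t=5: arr=3 -> substrate=2 bound=3 product=3
t=6: arr=3 -> substrate=5 bound=3 product=3
t=7: arr=1 -> substrate=6 bound=3 product=3
t=8: arr=2 -> substrate=6 bound=3 product=5
t=9: arr=2 -> substrate=7 bound=3 product=6
t=10: arr=3 -> substrate=10 bound=3 product=6
t=11: arr=2 -> substrate=12 bound=3 product=6
t=12: arr=0 -> substrate=10 bound=3 product=8
t=13: arr=2 -> substrate=11 bound=3 product=9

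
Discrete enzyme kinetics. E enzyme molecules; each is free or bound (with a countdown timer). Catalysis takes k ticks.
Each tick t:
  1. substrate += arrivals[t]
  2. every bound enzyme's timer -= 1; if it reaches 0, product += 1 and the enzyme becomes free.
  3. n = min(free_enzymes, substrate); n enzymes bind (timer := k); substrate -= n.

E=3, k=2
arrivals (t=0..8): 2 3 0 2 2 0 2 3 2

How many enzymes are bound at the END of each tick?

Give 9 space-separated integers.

Answer: 2 3 3 3 3 3 3 3 3

Derivation:
t=0: arr=2 -> substrate=0 bound=2 product=0
t=1: arr=3 -> substrate=2 bound=3 product=0
t=2: arr=0 -> substrate=0 bound=3 product=2
t=3: arr=2 -> substrate=1 bound=3 product=3
t=4: arr=2 -> substrate=1 bound=3 product=5
t=5: arr=0 -> substrate=0 bound=3 product=6
t=6: arr=2 -> substrate=0 bound=3 product=8
t=7: arr=3 -> substrate=2 bound=3 product=9
t=8: arr=2 -> substrate=2 bound=3 product=11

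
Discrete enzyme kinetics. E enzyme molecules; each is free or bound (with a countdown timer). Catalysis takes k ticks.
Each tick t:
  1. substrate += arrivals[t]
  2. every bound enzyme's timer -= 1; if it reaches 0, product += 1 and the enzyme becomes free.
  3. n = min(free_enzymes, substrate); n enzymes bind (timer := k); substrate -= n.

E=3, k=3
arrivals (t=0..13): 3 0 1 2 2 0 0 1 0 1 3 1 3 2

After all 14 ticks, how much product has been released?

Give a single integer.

t=0: arr=3 -> substrate=0 bound=3 product=0
t=1: arr=0 -> substrate=0 bound=3 product=0
t=2: arr=1 -> substrate=1 bound=3 product=0
t=3: arr=2 -> substrate=0 bound=3 product=3
t=4: arr=2 -> substrate=2 bound=3 product=3
t=5: arr=0 -> substrate=2 bound=3 product=3
t=6: arr=0 -> substrate=0 bound=2 product=6
t=7: arr=1 -> substrate=0 bound=3 product=6
t=8: arr=0 -> substrate=0 bound=3 product=6
t=9: arr=1 -> substrate=0 bound=2 product=8
t=10: arr=3 -> substrate=1 bound=3 product=9
t=11: arr=1 -> substrate=2 bound=3 product=9
t=12: arr=3 -> substrate=4 bound=3 product=10
t=13: arr=2 -> substrate=4 bound=3 product=12

Answer: 12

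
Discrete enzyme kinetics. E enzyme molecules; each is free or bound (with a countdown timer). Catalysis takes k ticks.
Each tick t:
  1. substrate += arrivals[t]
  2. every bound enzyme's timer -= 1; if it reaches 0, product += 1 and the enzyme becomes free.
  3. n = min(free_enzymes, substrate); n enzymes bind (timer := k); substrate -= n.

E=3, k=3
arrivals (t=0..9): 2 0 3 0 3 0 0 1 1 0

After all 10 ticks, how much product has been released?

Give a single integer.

Answer: 8

Derivation:
t=0: arr=2 -> substrate=0 bound=2 product=0
t=1: arr=0 -> substrate=0 bound=2 product=0
t=2: arr=3 -> substrate=2 bound=3 product=0
t=3: arr=0 -> substrate=0 bound=3 product=2
t=4: arr=3 -> substrate=3 bound=3 product=2
t=5: arr=0 -> substrate=2 bound=3 product=3
t=6: arr=0 -> substrate=0 bound=3 product=5
t=7: arr=1 -> substrate=1 bound=3 product=5
t=8: arr=1 -> substrate=1 bound=3 product=6
t=9: arr=0 -> substrate=0 bound=2 product=8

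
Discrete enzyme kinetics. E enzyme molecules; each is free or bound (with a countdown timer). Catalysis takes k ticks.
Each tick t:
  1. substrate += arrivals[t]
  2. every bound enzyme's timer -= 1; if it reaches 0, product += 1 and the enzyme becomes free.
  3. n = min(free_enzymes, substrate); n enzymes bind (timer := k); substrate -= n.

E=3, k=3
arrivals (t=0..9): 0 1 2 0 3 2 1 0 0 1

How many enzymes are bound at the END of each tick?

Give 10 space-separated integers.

Answer: 0 1 3 3 3 3 3 3 3 3

Derivation:
t=0: arr=0 -> substrate=0 bound=0 product=0
t=1: arr=1 -> substrate=0 bound=1 product=0
t=2: arr=2 -> substrate=0 bound=3 product=0
t=3: arr=0 -> substrate=0 bound=3 product=0
t=4: arr=3 -> substrate=2 bound=3 product=1
t=5: arr=2 -> substrate=2 bound=3 product=3
t=6: arr=1 -> substrate=3 bound=3 product=3
t=7: arr=0 -> substrate=2 bound=3 product=4
t=8: arr=0 -> substrate=0 bound=3 product=6
t=9: arr=1 -> substrate=1 bound=3 product=6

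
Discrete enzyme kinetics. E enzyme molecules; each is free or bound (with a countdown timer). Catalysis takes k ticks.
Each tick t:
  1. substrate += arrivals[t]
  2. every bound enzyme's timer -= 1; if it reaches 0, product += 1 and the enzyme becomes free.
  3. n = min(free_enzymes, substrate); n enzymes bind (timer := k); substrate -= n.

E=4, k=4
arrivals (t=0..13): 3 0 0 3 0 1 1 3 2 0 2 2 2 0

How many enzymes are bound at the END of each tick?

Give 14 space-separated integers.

Answer: 3 3 3 4 3 4 4 4 4 4 4 4 4 4

Derivation:
t=0: arr=3 -> substrate=0 bound=3 product=0
t=1: arr=0 -> substrate=0 bound=3 product=0
t=2: arr=0 -> substrate=0 bound=3 product=0
t=3: arr=3 -> substrate=2 bound=4 product=0
t=4: arr=0 -> substrate=0 bound=3 product=3
t=5: arr=1 -> substrate=0 bound=4 product=3
t=6: arr=1 -> substrate=1 bound=4 product=3
t=7: arr=3 -> substrate=3 bound=4 product=4
t=8: arr=2 -> substrate=3 bound=4 product=6
t=9: arr=0 -> substrate=2 bound=4 product=7
t=10: arr=2 -> substrate=4 bound=4 product=7
t=11: arr=2 -> substrate=5 bound=4 product=8
t=12: arr=2 -> substrate=5 bound=4 product=10
t=13: arr=0 -> substrate=4 bound=4 product=11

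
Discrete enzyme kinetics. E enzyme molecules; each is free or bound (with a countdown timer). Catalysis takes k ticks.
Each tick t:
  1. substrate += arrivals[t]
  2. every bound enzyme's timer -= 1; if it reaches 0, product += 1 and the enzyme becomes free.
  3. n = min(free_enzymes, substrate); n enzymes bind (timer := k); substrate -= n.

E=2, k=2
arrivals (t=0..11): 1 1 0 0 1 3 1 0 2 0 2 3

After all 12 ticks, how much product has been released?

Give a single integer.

Answer: 8

Derivation:
t=0: arr=1 -> substrate=0 bound=1 product=0
t=1: arr=1 -> substrate=0 bound=2 product=0
t=2: arr=0 -> substrate=0 bound=1 product=1
t=3: arr=0 -> substrate=0 bound=0 product=2
t=4: arr=1 -> substrate=0 bound=1 product=2
t=5: arr=3 -> substrate=2 bound=2 product=2
t=6: arr=1 -> substrate=2 bound=2 product=3
t=7: arr=0 -> substrate=1 bound=2 product=4
t=8: arr=2 -> substrate=2 bound=2 product=5
t=9: arr=0 -> substrate=1 bound=2 product=6
t=10: arr=2 -> substrate=2 bound=2 product=7
t=11: arr=3 -> substrate=4 bound=2 product=8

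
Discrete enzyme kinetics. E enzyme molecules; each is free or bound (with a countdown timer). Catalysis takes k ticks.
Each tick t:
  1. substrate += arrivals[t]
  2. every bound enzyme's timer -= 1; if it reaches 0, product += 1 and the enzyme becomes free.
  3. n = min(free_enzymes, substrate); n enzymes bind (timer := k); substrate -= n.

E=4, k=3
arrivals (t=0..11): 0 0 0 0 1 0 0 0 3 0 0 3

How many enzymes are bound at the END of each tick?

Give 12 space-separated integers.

t=0: arr=0 -> substrate=0 bound=0 product=0
t=1: arr=0 -> substrate=0 bound=0 product=0
t=2: arr=0 -> substrate=0 bound=0 product=0
t=3: arr=0 -> substrate=0 bound=0 product=0
t=4: arr=1 -> substrate=0 bound=1 product=0
t=5: arr=0 -> substrate=0 bound=1 product=0
t=6: arr=0 -> substrate=0 bound=1 product=0
t=7: arr=0 -> substrate=0 bound=0 product=1
t=8: arr=3 -> substrate=0 bound=3 product=1
t=9: arr=0 -> substrate=0 bound=3 product=1
t=10: arr=0 -> substrate=0 bound=3 product=1
t=11: arr=3 -> substrate=0 bound=3 product=4

Answer: 0 0 0 0 1 1 1 0 3 3 3 3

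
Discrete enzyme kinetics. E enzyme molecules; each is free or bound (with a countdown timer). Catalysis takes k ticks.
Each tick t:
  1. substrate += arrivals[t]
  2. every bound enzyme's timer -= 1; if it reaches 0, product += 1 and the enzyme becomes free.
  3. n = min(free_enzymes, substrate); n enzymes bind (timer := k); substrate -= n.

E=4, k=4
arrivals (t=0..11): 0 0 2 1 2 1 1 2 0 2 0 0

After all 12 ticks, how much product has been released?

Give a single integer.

Answer: 7

Derivation:
t=0: arr=0 -> substrate=0 bound=0 product=0
t=1: arr=0 -> substrate=0 bound=0 product=0
t=2: arr=2 -> substrate=0 bound=2 product=0
t=3: arr=1 -> substrate=0 bound=3 product=0
t=4: arr=2 -> substrate=1 bound=4 product=0
t=5: arr=1 -> substrate=2 bound=4 product=0
t=6: arr=1 -> substrate=1 bound=4 product=2
t=7: arr=2 -> substrate=2 bound=4 product=3
t=8: arr=0 -> substrate=1 bound=4 product=4
t=9: arr=2 -> substrate=3 bound=4 product=4
t=10: arr=0 -> substrate=1 bound=4 product=6
t=11: arr=0 -> substrate=0 bound=4 product=7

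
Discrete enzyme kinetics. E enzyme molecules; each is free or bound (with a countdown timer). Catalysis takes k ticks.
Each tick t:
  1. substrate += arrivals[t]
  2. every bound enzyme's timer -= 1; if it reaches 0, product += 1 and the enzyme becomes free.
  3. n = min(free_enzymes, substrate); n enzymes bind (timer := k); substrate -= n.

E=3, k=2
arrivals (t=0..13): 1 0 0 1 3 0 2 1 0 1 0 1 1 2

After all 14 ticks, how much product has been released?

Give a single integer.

t=0: arr=1 -> substrate=0 bound=1 product=0
t=1: arr=0 -> substrate=0 bound=1 product=0
t=2: arr=0 -> substrate=0 bound=0 product=1
t=3: arr=1 -> substrate=0 bound=1 product=1
t=4: arr=3 -> substrate=1 bound=3 product=1
t=5: arr=0 -> substrate=0 bound=3 product=2
t=6: arr=2 -> substrate=0 bound=3 product=4
t=7: arr=1 -> substrate=0 bound=3 product=5
t=8: arr=0 -> substrate=0 bound=1 product=7
t=9: arr=1 -> substrate=0 bound=1 product=8
t=10: arr=0 -> substrate=0 bound=1 product=8
t=11: arr=1 -> substrate=0 bound=1 product=9
t=12: arr=1 -> substrate=0 bound=2 product=9
t=13: arr=2 -> substrate=0 bound=3 product=10

Answer: 10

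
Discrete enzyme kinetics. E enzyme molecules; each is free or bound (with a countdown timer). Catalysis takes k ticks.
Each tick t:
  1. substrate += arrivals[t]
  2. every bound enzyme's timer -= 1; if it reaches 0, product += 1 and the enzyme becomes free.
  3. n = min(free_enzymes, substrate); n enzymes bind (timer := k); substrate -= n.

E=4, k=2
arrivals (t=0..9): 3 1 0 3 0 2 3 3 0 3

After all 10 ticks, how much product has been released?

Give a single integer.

Answer: 13

Derivation:
t=0: arr=3 -> substrate=0 bound=3 product=0
t=1: arr=1 -> substrate=0 bound=4 product=0
t=2: arr=0 -> substrate=0 bound=1 product=3
t=3: arr=3 -> substrate=0 bound=3 product=4
t=4: arr=0 -> substrate=0 bound=3 product=4
t=5: arr=2 -> substrate=0 bound=2 product=7
t=6: arr=3 -> substrate=1 bound=4 product=7
t=7: arr=3 -> substrate=2 bound=4 product=9
t=8: arr=0 -> substrate=0 bound=4 product=11
t=9: arr=3 -> substrate=1 bound=4 product=13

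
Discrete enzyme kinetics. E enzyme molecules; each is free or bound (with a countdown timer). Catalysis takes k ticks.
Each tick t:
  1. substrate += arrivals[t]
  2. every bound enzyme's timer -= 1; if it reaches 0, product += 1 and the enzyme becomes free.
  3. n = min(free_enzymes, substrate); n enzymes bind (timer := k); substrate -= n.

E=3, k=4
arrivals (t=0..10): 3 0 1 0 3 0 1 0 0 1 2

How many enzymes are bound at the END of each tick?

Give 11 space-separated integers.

t=0: arr=3 -> substrate=0 bound=3 product=0
t=1: arr=0 -> substrate=0 bound=3 product=0
t=2: arr=1 -> substrate=1 bound=3 product=0
t=3: arr=0 -> substrate=1 bound=3 product=0
t=4: arr=3 -> substrate=1 bound=3 product=3
t=5: arr=0 -> substrate=1 bound=3 product=3
t=6: arr=1 -> substrate=2 bound=3 product=3
t=7: arr=0 -> substrate=2 bound=3 product=3
t=8: arr=0 -> substrate=0 bound=2 product=6
t=9: arr=1 -> substrate=0 bound=3 product=6
t=10: arr=2 -> substrate=2 bound=3 product=6

Answer: 3 3 3 3 3 3 3 3 2 3 3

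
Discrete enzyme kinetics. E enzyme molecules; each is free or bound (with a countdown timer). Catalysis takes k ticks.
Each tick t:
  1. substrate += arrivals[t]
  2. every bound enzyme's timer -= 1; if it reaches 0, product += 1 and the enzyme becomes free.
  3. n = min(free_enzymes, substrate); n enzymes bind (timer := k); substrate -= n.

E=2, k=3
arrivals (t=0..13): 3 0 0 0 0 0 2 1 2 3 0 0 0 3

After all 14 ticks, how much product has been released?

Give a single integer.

Answer: 7

Derivation:
t=0: arr=3 -> substrate=1 bound=2 product=0
t=1: arr=0 -> substrate=1 bound=2 product=0
t=2: arr=0 -> substrate=1 bound=2 product=0
t=3: arr=0 -> substrate=0 bound=1 product=2
t=4: arr=0 -> substrate=0 bound=1 product=2
t=5: arr=0 -> substrate=0 bound=1 product=2
t=6: arr=2 -> substrate=0 bound=2 product=3
t=7: arr=1 -> substrate=1 bound=2 product=3
t=8: arr=2 -> substrate=3 bound=2 product=3
t=9: arr=3 -> substrate=4 bound=2 product=5
t=10: arr=0 -> substrate=4 bound=2 product=5
t=11: arr=0 -> substrate=4 bound=2 product=5
t=12: arr=0 -> substrate=2 bound=2 product=7
t=13: arr=3 -> substrate=5 bound=2 product=7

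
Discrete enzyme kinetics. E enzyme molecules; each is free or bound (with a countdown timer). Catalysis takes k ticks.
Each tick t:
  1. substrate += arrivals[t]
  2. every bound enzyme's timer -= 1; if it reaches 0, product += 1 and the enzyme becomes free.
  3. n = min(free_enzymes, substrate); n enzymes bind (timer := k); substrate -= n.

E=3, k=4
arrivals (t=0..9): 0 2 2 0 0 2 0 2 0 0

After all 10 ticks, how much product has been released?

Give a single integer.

Answer: 5

Derivation:
t=0: arr=0 -> substrate=0 bound=0 product=0
t=1: arr=2 -> substrate=0 bound=2 product=0
t=2: arr=2 -> substrate=1 bound=3 product=0
t=3: arr=0 -> substrate=1 bound=3 product=0
t=4: arr=0 -> substrate=1 bound=3 product=0
t=5: arr=2 -> substrate=1 bound=3 product=2
t=6: arr=0 -> substrate=0 bound=3 product=3
t=7: arr=2 -> substrate=2 bound=3 product=3
t=8: arr=0 -> substrate=2 bound=3 product=3
t=9: arr=0 -> substrate=0 bound=3 product=5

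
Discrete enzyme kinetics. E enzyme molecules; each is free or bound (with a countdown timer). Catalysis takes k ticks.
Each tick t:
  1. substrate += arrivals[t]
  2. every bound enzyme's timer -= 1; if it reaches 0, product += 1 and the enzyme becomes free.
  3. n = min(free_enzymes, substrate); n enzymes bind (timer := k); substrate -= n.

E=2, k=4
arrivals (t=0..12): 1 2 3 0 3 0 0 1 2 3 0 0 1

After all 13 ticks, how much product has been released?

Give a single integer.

Answer: 5

Derivation:
t=0: arr=1 -> substrate=0 bound=1 product=0
t=1: arr=2 -> substrate=1 bound=2 product=0
t=2: arr=3 -> substrate=4 bound=2 product=0
t=3: arr=0 -> substrate=4 bound=2 product=0
t=4: arr=3 -> substrate=6 bound=2 product=1
t=5: arr=0 -> substrate=5 bound=2 product=2
t=6: arr=0 -> substrate=5 bound=2 product=2
t=7: arr=1 -> substrate=6 bound=2 product=2
t=8: arr=2 -> substrate=7 bound=2 product=3
t=9: arr=3 -> substrate=9 bound=2 product=4
t=10: arr=0 -> substrate=9 bound=2 product=4
t=11: arr=0 -> substrate=9 bound=2 product=4
t=12: arr=1 -> substrate=9 bound=2 product=5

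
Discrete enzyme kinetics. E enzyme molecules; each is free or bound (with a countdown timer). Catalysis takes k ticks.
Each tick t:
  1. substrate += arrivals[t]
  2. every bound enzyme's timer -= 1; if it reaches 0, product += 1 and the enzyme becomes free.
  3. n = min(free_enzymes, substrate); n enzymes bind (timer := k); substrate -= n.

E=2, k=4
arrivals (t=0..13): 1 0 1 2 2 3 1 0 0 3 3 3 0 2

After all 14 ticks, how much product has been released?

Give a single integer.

t=0: arr=1 -> substrate=0 bound=1 product=0
t=1: arr=0 -> substrate=0 bound=1 product=0
t=2: arr=1 -> substrate=0 bound=2 product=0
t=3: arr=2 -> substrate=2 bound=2 product=0
t=4: arr=2 -> substrate=3 bound=2 product=1
t=5: arr=3 -> substrate=6 bound=2 product=1
t=6: arr=1 -> substrate=6 bound=2 product=2
t=7: arr=0 -> substrate=6 bound=2 product=2
t=8: arr=0 -> substrate=5 bound=2 product=3
t=9: arr=3 -> substrate=8 bound=2 product=3
t=10: arr=3 -> substrate=10 bound=2 product=4
t=11: arr=3 -> substrate=13 bound=2 product=4
t=12: arr=0 -> substrate=12 bound=2 product=5
t=13: arr=2 -> substrate=14 bound=2 product=5

Answer: 5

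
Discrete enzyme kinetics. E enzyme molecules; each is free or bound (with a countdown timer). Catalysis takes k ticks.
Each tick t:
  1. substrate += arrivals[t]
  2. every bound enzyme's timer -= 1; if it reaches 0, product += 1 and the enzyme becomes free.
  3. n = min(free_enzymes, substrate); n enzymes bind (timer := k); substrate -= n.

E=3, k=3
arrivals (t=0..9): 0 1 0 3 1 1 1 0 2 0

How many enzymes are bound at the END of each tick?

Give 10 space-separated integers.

t=0: arr=0 -> substrate=0 bound=0 product=0
t=1: arr=1 -> substrate=0 bound=1 product=0
t=2: arr=0 -> substrate=0 bound=1 product=0
t=3: arr=3 -> substrate=1 bound=3 product=0
t=4: arr=1 -> substrate=1 bound=3 product=1
t=5: arr=1 -> substrate=2 bound=3 product=1
t=6: arr=1 -> substrate=1 bound=3 product=3
t=7: arr=0 -> substrate=0 bound=3 product=4
t=8: arr=2 -> substrate=2 bound=3 product=4
t=9: arr=0 -> substrate=0 bound=3 product=6

Answer: 0 1 1 3 3 3 3 3 3 3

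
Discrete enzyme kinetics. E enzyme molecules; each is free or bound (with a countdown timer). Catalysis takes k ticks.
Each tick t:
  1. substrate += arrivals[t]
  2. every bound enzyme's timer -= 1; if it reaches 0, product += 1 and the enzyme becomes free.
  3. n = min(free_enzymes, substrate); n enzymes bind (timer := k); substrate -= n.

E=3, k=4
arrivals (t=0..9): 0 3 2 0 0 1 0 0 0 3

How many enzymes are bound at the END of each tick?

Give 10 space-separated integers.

t=0: arr=0 -> substrate=0 bound=0 product=0
t=1: arr=3 -> substrate=0 bound=3 product=0
t=2: arr=2 -> substrate=2 bound=3 product=0
t=3: arr=0 -> substrate=2 bound=3 product=0
t=4: arr=0 -> substrate=2 bound=3 product=0
t=5: arr=1 -> substrate=0 bound=3 product=3
t=6: arr=0 -> substrate=0 bound=3 product=3
t=7: arr=0 -> substrate=0 bound=3 product=3
t=8: arr=0 -> substrate=0 bound=3 product=3
t=9: arr=3 -> substrate=0 bound=3 product=6

Answer: 0 3 3 3 3 3 3 3 3 3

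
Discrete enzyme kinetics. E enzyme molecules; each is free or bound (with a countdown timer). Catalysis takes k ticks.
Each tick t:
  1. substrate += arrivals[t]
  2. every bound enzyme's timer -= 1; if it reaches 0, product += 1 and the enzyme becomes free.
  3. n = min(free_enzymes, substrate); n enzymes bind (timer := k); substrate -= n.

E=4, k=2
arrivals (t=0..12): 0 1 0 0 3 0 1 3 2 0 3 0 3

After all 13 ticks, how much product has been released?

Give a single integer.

Answer: 13

Derivation:
t=0: arr=0 -> substrate=0 bound=0 product=0
t=1: arr=1 -> substrate=0 bound=1 product=0
t=2: arr=0 -> substrate=0 bound=1 product=0
t=3: arr=0 -> substrate=0 bound=0 product=1
t=4: arr=3 -> substrate=0 bound=3 product=1
t=5: arr=0 -> substrate=0 bound=3 product=1
t=6: arr=1 -> substrate=0 bound=1 product=4
t=7: arr=3 -> substrate=0 bound=4 product=4
t=8: arr=2 -> substrate=1 bound=4 product=5
t=9: arr=0 -> substrate=0 bound=2 product=8
t=10: arr=3 -> substrate=0 bound=4 product=9
t=11: arr=0 -> substrate=0 bound=3 product=10
t=12: arr=3 -> substrate=0 bound=3 product=13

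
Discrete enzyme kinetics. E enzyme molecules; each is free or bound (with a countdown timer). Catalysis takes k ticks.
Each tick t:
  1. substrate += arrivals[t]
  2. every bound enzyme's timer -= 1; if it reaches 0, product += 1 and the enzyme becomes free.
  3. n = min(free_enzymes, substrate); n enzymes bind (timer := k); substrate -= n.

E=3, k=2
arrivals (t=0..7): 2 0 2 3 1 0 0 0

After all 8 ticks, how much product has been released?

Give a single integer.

t=0: arr=2 -> substrate=0 bound=2 product=0
t=1: arr=0 -> substrate=0 bound=2 product=0
t=2: arr=2 -> substrate=0 bound=2 product=2
t=3: arr=3 -> substrate=2 bound=3 product=2
t=4: arr=1 -> substrate=1 bound=3 product=4
t=5: arr=0 -> substrate=0 bound=3 product=5
t=6: arr=0 -> substrate=0 bound=1 product=7
t=7: arr=0 -> substrate=0 bound=0 product=8

Answer: 8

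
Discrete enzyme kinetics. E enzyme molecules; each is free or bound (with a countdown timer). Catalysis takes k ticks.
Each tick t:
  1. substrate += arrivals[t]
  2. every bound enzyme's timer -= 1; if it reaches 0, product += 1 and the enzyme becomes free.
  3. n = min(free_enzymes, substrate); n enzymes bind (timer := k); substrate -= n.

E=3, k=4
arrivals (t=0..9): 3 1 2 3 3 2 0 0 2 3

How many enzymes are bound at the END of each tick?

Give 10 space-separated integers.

t=0: arr=3 -> substrate=0 bound=3 product=0
t=1: arr=1 -> substrate=1 bound=3 product=0
t=2: arr=2 -> substrate=3 bound=3 product=0
t=3: arr=3 -> substrate=6 bound=3 product=0
t=4: arr=3 -> substrate=6 bound=3 product=3
t=5: arr=2 -> substrate=8 bound=3 product=3
t=6: arr=0 -> substrate=8 bound=3 product=3
t=7: arr=0 -> substrate=8 bound=3 product=3
t=8: arr=2 -> substrate=7 bound=3 product=6
t=9: arr=3 -> substrate=10 bound=3 product=6

Answer: 3 3 3 3 3 3 3 3 3 3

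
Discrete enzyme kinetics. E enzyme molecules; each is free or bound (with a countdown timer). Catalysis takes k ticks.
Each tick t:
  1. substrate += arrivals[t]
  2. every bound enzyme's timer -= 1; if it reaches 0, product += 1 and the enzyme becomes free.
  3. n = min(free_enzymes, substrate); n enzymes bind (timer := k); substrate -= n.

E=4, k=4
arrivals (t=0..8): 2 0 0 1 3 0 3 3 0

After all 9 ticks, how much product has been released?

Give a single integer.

Answer: 6

Derivation:
t=0: arr=2 -> substrate=0 bound=2 product=0
t=1: arr=0 -> substrate=0 bound=2 product=0
t=2: arr=0 -> substrate=0 bound=2 product=0
t=3: arr=1 -> substrate=0 bound=3 product=0
t=4: arr=3 -> substrate=0 bound=4 product=2
t=5: arr=0 -> substrate=0 bound=4 product=2
t=6: arr=3 -> substrate=3 bound=4 product=2
t=7: arr=3 -> substrate=5 bound=4 product=3
t=8: arr=0 -> substrate=2 bound=4 product=6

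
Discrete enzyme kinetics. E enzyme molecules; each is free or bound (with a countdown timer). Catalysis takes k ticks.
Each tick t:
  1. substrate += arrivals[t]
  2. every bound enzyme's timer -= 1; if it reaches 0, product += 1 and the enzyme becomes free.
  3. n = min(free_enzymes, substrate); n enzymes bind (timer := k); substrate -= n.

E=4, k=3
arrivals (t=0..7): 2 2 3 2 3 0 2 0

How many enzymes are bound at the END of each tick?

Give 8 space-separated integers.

Answer: 2 4 4 4 4 4 4 4

Derivation:
t=0: arr=2 -> substrate=0 bound=2 product=0
t=1: arr=2 -> substrate=0 bound=4 product=0
t=2: arr=3 -> substrate=3 bound=4 product=0
t=3: arr=2 -> substrate=3 bound=4 product=2
t=4: arr=3 -> substrate=4 bound=4 product=4
t=5: arr=0 -> substrate=4 bound=4 product=4
t=6: arr=2 -> substrate=4 bound=4 product=6
t=7: arr=0 -> substrate=2 bound=4 product=8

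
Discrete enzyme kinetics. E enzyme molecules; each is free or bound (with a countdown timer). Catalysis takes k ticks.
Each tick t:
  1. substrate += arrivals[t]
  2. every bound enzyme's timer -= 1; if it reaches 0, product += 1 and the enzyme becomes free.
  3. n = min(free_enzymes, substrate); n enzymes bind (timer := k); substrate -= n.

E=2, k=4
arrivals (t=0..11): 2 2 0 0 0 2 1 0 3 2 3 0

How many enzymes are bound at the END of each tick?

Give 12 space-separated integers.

Answer: 2 2 2 2 2 2 2 2 2 2 2 2

Derivation:
t=0: arr=2 -> substrate=0 bound=2 product=0
t=1: arr=2 -> substrate=2 bound=2 product=0
t=2: arr=0 -> substrate=2 bound=2 product=0
t=3: arr=0 -> substrate=2 bound=2 product=0
t=4: arr=0 -> substrate=0 bound=2 product=2
t=5: arr=2 -> substrate=2 bound=2 product=2
t=6: arr=1 -> substrate=3 bound=2 product=2
t=7: arr=0 -> substrate=3 bound=2 product=2
t=8: arr=3 -> substrate=4 bound=2 product=4
t=9: arr=2 -> substrate=6 bound=2 product=4
t=10: arr=3 -> substrate=9 bound=2 product=4
t=11: arr=0 -> substrate=9 bound=2 product=4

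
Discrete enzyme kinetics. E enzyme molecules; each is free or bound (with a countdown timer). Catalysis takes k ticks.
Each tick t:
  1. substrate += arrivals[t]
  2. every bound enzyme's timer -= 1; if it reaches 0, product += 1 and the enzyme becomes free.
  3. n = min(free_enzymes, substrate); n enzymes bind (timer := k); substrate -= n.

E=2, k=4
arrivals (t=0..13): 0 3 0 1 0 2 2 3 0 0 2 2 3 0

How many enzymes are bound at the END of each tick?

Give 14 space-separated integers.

t=0: arr=0 -> substrate=0 bound=0 product=0
t=1: arr=3 -> substrate=1 bound=2 product=0
t=2: arr=0 -> substrate=1 bound=2 product=0
t=3: arr=1 -> substrate=2 bound=2 product=0
t=4: arr=0 -> substrate=2 bound=2 product=0
t=5: arr=2 -> substrate=2 bound=2 product=2
t=6: arr=2 -> substrate=4 bound=2 product=2
t=7: arr=3 -> substrate=7 bound=2 product=2
t=8: arr=0 -> substrate=7 bound=2 product=2
t=9: arr=0 -> substrate=5 bound=2 product=4
t=10: arr=2 -> substrate=7 bound=2 product=4
t=11: arr=2 -> substrate=9 bound=2 product=4
t=12: arr=3 -> substrate=12 bound=2 product=4
t=13: arr=0 -> substrate=10 bound=2 product=6

Answer: 0 2 2 2 2 2 2 2 2 2 2 2 2 2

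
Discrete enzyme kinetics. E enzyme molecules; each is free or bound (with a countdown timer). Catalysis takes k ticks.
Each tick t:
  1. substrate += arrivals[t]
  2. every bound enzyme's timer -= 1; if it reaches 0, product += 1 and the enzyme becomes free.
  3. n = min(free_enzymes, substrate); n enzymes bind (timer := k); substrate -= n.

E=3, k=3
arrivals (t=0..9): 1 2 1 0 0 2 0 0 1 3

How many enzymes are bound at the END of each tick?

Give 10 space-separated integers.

Answer: 1 3 3 3 1 3 2 2 1 3

Derivation:
t=0: arr=1 -> substrate=0 bound=1 product=0
t=1: arr=2 -> substrate=0 bound=3 product=0
t=2: arr=1 -> substrate=1 bound=3 product=0
t=3: arr=0 -> substrate=0 bound=3 product=1
t=4: arr=0 -> substrate=0 bound=1 product=3
t=5: arr=2 -> substrate=0 bound=3 product=3
t=6: arr=0 -> substrate=0 bound=2 product=4
t=7: arr=0 -> substrate=0 bound=2 product=4
t=8: arr=1 -> substrate=0 bound=1 product=6
t=9: arr=3 -> substrate=1 bound=3 product=6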